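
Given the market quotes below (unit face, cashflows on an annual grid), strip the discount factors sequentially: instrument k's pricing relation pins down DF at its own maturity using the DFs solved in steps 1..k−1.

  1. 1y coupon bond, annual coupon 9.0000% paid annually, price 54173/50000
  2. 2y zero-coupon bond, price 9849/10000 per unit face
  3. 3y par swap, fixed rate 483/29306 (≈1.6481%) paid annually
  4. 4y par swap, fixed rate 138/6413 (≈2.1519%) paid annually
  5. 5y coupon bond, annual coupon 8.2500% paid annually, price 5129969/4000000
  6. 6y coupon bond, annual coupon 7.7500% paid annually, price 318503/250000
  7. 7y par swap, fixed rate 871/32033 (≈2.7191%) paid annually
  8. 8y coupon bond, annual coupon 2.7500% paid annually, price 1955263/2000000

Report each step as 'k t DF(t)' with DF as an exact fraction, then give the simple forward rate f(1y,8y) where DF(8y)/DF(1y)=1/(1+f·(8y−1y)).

step 1 [1y] bond c/1=9/100: DF=(54173/50000 − 9/100·(0))/(1+9/100) = 497/500 ≈ 0.994000
step 2 [2y] zero: DF = P = 9849/10000 ≈ 0.984900
step 3 [3y] swap r/1=483/29306: DF=(1 − 483/29306·(0.994000+0.984900))/(1+483/29306) = 9517/10000 ≈ 0.951700
step 4 [4y] swap r/1=138/6413: DF=(1 − 138/6413·(0.994000+0.984900+0.951700))/(1+138/6413) = 2293/2500 ≈ 0.917200
step 5 [5y] bond c/1=33/400: DF=(5129969/4000000 − 33/400·(0.994000+0.984900+0.951700+0.917200))/(1+33/400) = 1783/2000 ≈ 0.891500
step 6 [6y] bond c/1=31/400: DF=(318503/250000 − 31/400·(0.994000+0.984900+0.951700+0.917200+0.891500))/(1+31/400) = 1683/2000 ≈ 0.841500
step 7 [7y] swap r/1=871/32033: DF=(1 − 871/32033·(0.994000+0.984900+0.951700+0.917200+0.891500+0.841500))/(1+871/32033) = 4129/5000 ≈ 0.825800
step 8 [8y] bond c/1=11/400: DF=(1955263/2000000 − 11/400·(0.994000+0.984900+0.951700+0.917200+0.891500+0.841500+0.825800))/(1+11/400) = 39/50 ≈ 0.780000

1 1 497/500
2 2 9849/10000
3 3 9517/10000
4 4 2293/2500
5 5 1783/2000
6 6 1683/2000
7 7 4129/5000
8 8 39/50
f(1y,8y) = ((497/500)/(39/50) − 1)/(7) = 107/2730 ≈ 3.9194%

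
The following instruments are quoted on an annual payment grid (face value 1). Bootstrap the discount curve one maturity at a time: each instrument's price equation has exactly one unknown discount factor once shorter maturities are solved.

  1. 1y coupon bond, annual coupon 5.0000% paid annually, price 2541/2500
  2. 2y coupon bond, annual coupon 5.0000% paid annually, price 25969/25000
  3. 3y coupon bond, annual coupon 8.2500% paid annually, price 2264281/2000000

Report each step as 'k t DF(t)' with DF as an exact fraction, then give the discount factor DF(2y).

1 1 121/125
2 2 1179/1250
3 3 4501/5000
DF(2y) = 1179/1250 ≈ 0.943200

step 1 [1y] bond c/1=1/20: DF=(2541/2500 − 1/20·(0))/(1+1/20) = 121/125 ≈ 0.968000
step 2 [2y] bond c/1=1/20: DF=(25969/25000 − 1/20·(0.968000))/(1+1/20) = 1179/1250 ≈ 0.943200
step 3 [3y] bond c/1=33/400: DF=(2264281/2000000 − 33/400·(0.968000+0.943200))/(1+33/400) = 4501/5000 ≈ 0.900200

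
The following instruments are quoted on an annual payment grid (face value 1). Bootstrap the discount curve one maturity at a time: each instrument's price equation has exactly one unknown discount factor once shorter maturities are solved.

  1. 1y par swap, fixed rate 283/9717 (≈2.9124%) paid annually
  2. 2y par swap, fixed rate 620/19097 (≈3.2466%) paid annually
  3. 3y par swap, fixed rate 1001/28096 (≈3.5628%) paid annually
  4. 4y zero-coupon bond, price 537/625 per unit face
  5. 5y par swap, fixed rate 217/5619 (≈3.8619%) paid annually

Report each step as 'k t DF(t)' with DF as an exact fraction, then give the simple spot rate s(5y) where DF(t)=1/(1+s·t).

step 1 [1y] swap r/1=283/9717: DF=(1 − 283/9717·(0))/(1+283/9717) = 9717/10000 ≈ 0.971700
step 2 [2y] swap r/1=620/19097: DF=(1 − 620/19097·(0.971700))/(1+620/19097) = 469/500 ≈ 0.938000
step 3 [3y] swap r/1=1001/28096: DF=(1 − 1001/28096·(0.971700+0.938000))/(1+1001/28096) = 8999/10000 ≈ 0.899900
step 4 [4y] zero: DF = P = 537/625 ≈ 0.859200
step 5 [5y] swap r/1=217/5619: DF=(1 − 217/5619·(0.971700+0.938000+0.899900+0.859200))/(1+217/5619) = 1033/1250 ≈ 0.826400

1 1 9717/10000
2 2 469/500
3 3 8999/10000
4 4 537/625
5 5 1033/1250
s(5y) = (1/(1033/1250) − 1)/(5) = 217/5165 ≈ 4.2014%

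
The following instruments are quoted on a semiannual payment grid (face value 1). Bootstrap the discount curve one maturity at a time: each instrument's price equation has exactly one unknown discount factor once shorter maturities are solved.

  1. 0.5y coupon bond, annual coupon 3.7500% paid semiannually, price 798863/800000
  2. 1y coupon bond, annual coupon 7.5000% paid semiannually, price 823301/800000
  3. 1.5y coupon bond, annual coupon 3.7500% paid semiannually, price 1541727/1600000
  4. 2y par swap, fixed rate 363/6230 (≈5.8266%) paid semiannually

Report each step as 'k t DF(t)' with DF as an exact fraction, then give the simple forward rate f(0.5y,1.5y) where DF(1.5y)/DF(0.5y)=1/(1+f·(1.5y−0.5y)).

1 1/2 4901/5000
2 1 1913/2000
3 3/2 4551/5000
4 2 8911/10000
f(0.5y,1.5y) = ((4901/5000)/(4551/5000) − 1)/(1) = 350/4551 ≈ 7.6906%

step 1 [0.5y] bond c/2=3/160: DF=(798863/800000 − 3/160·(0))/(1+3/160) = 4901/5000 ≈ 0.980200
step 2 [1y] bond c/2=3/80: DF=(823301/800000 − 3/80·(0.980200))/(1+3/80) = 1913/2000 ≈ 0.956500
step 3 [1.5y] bond c/2=3/160: DF=(1541727/1600000 − 3/160·(0.980200+0.956500))/(1+3/160) = 4551/5000 ≈ 0.910200
step 4 [2y] swap r/2=363/12460: DF=(1 − 363/12460·(0.980200+0.956500+0.910200))/(1+363/12460) = 8911/10000 ≈ 0.891100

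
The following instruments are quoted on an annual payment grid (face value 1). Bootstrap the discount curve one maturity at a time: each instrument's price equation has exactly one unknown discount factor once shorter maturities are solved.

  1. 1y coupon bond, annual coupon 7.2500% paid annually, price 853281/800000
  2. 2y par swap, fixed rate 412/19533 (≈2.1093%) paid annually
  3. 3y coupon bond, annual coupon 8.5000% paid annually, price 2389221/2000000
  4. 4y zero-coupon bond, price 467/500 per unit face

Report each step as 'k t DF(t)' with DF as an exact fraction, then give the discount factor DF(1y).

1 1 1989/2000
2 2 2397/2500
3 3 237/250
4 4 467/500
DF(1y) = 1989/2000 ≈ 0.994500

step 1 [1y] bond c/1=29/400: DF=(853281/800000 − 29/400·(0))/(1+29/400) = 1989/2000 ≈ 0.994500
step 2 [2y] swap r/1=412/19533: DF=(1 − 412/19533·(0.994500))/(1+412/19533) = 2397/2500 ≈ 0.958800
step 3 [3y] bond c/1=17/200: DF=(2389221/2000000 − 17/200·(0.994500+0.958800))/(1+17/200) = 237/250 ≈ 0.948000
step 4 [4y] zero: DF = P = 467/500 ≈ 0.934000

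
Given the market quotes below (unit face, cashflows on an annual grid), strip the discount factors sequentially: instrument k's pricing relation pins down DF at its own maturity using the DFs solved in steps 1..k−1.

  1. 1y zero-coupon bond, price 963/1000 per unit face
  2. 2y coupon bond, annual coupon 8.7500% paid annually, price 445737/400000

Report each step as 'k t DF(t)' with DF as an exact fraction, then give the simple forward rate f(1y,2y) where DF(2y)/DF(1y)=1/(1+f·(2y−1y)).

1 1 963/1000
2 2 592/625
f(1y,2y) = ((963/1000)/(592/625) − 1)/(1) = 79/4736 ≈ 1.6681%

step 1 [1y] zero: DF = P = 963/1000 ≈ 0.963000
step 2 [2y] bond c/1=7/80: DF=(445737/400000 − 7/80·(0.963000))/(1+7/80) = 592/625 ≈ 0.947200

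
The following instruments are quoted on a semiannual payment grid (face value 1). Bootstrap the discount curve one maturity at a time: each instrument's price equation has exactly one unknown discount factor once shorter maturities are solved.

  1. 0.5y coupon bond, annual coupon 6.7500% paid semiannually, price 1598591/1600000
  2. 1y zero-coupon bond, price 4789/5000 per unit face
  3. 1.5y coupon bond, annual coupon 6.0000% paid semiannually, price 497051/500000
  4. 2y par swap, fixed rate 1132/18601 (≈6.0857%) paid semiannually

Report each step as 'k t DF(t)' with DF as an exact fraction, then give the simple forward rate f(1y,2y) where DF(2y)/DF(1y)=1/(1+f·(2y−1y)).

1 1/2 1933/2000
2 1 4789/5000
3 3/2 9091/10000
4 2 2217/2500
f(1y,2y) = ((4789/5000)/(2217/2500) − 1)/(1) = 355/4434 ≈ 8.0063%

step 1 [0.5y] bond c/2=27/800: DF=(1598591/1600000 − 27/800·(0))/(1+27/800) = 1933/2000 ≈ 0.966500
step 2 [1y] zero: DF = P = 4789/5000 ≈ 0.957800
step 3 [1.5y] bond c/2=3/100: DF=(497051/500000 − 3/100·(0.966500+0.957800))/(1+3/100) = 9091/10000 ≈ 0.909100
step 4 [2y] swap r/2=566/18601: DF=(1 − 566/18601·(0.966500+0.957800+0.909100))/(1+566/18601) = 2217/2500 ≈ 0.886800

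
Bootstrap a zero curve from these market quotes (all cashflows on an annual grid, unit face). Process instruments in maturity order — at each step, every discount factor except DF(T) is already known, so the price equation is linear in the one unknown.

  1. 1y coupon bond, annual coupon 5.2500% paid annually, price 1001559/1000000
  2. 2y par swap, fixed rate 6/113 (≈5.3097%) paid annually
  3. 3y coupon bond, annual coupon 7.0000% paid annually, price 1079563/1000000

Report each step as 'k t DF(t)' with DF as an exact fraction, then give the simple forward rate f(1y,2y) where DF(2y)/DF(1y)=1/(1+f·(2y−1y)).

step 1 [1y] bond c/1=21/400: DF=(1001559/1000000 − 21/400·(0))/(1+21/400) = 2379/2500 ≈ 0.951600
step 2 [2y] swap r/1=6/113: DF=(1 − 6/113·(0.951600))/(1+6/113) = 1127/1250 ≈ 0.901600
step 3 [3y] bond c/1=7/100: DF=(1079563/1000000 − 7/100·(0.951600+0.901600))/(1+7/100) = 8877/10000 ≈ 0.887700

1 1 2379/2500
2 2 1127/1250
3 3 8877/10000
f(1y,2y) = ((2379/2500)/(1127/1250) − 1)/(1) = 125/2254 ≈ 5.5457%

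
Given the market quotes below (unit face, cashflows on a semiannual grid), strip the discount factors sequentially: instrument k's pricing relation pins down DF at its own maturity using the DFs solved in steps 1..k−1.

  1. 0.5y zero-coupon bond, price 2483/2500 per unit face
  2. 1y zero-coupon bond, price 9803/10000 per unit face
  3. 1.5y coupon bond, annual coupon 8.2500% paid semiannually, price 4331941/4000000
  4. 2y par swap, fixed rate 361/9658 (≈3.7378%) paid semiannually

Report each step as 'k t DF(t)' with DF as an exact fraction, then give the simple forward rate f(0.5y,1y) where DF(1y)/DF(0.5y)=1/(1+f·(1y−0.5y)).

1 1/2 2483/2500
2 1 9803/10000
3 3/2 9619/10000
4 2 4639/5000
f(0.5y,1y) = ((2483/2500)/(9803/10000) − 1)/(1/2) = 258/9803 ≈ 2.6318%

step 1 [0.5y] zero: DF = P = 2483/2500 ≈ 0.993200
step 2 [1y] zero: DF = P = 9803/10000 ≈ 0.980300
step 3 [1.5y] bond c/2=33/800: DF=(4331941/4000000 − 33/800·(0.993200+0.980300))/(1+33/800) = 9619/10000 ≈ 0.961900
step 4 [2y] swap r/2=361/19316: DF=(1 − 361/19316·(0.993200+0.980300+0.961900))/(1+361/19316) = 4639/5000 ≈ 0.927800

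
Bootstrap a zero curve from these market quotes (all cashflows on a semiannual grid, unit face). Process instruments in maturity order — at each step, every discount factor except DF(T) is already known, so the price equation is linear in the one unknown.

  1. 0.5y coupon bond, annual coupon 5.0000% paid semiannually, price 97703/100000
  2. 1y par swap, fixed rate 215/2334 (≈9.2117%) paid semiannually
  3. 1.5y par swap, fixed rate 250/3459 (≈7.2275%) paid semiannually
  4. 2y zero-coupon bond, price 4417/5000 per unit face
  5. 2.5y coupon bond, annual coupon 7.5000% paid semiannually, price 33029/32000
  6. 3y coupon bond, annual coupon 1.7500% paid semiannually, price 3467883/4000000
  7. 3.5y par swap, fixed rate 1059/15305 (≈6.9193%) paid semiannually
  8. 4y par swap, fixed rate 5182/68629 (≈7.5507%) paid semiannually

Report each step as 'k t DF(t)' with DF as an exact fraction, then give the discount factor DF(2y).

step 1 [0.5y] bond c/2=1/40: DF=(97703/100000 − 1/40·(0))/(1+1/40) = 2383/2500 ≈ 0.953200
step 2 [1y] swap r/2=215/4668: DF=(1 − 215/4668·(0.953200))/(1+215/4668) = 457/500 ≈ 0.914000
step 3 [1.5y] swap r/2=125/3459: DF=(1 − 125/3459·(0.953200+0.914000))/(1+125/3459) = 9/10 ≈ 0.900000
step 4 [2y] zero: DF = P = 4417/5000 ≈ 0.883400
step 5 [2.5y] bond c/2=3/80: DF=(33029/32000 − 3/80·(0.953200+0.914000+0.900000+0.883400))/(1+3/80) = 8629/10000 ≈ 0.862900
step 6 [3y] bond c/2=7/800: DF=(3467883/4000000 − 7/800·(0.953200+0.914000+0.900000+0.883400+0.862900))/(1+7/800) = 8203/10000 ≈ 0.820300
step 7 [3.5y] swap r/2=1059/30610: DF=(1 − 1059/30610·(0.953200+0.914000+0.900000+0.883400+0.862900+0.820300))/(1+1059/30610) = 3941/5000 ≈ 0.788200
step 8 [4y] swap r/2=2591/68629: DF=(1 − 2591/68629·(0.953200+0.914000+0.900000+0.883400+0.862900+0.820300+0.788200))/(1+2591/68629) = 7409/10000 ≈ 0.740900

1 1/2 2383/2500
2 1 457/500
3 3/2 9/10
4 2 4417/5000
5 5/2 8629/10000
6 3 8203/10000
7 7/2 3941/5000
8 4 7409/10000
DF(2y) = 4417/5000 ≈ 0.883400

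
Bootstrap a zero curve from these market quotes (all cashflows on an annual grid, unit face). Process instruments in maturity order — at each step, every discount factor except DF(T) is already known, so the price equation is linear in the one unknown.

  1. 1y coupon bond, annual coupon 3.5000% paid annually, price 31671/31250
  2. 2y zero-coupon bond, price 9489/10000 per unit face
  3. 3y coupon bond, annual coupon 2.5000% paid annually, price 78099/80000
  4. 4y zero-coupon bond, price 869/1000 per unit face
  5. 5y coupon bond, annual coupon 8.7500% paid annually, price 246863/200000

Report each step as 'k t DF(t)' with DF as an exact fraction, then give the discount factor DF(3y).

step 1 [1y] bond c/1=7/200: DF=(31671/31250 − 7/200·(0))/(1+7/200) = 612/625 ≈ 0.979200
step 2 [2y] zero: DF = P = 9489/10000 ≈ 0.948900
step 3 [3y] bond c/1=1/40: DF=(78099/80000 − 1/40·(0.979200+0.948900))/(1+1/40) = 4527/5000 ≈ 0.905400
step 4 [4y] zero: DF = P = 869/1000 ≈ 0.869000
step 5 [5y] bond c/1=7/80: DF=(246863/200000 − 7/80·(0.979200+0.948900+0.905400+0.869000))/(1+7/80) = 8371/10000 ≈ 0.837100

1 1 612/625
2 2 9489/10000
3 3 4527/5000
4 4 869/1000
5 5 8371/10000
DF(3y) = 4527/5000 ≈ 0.905400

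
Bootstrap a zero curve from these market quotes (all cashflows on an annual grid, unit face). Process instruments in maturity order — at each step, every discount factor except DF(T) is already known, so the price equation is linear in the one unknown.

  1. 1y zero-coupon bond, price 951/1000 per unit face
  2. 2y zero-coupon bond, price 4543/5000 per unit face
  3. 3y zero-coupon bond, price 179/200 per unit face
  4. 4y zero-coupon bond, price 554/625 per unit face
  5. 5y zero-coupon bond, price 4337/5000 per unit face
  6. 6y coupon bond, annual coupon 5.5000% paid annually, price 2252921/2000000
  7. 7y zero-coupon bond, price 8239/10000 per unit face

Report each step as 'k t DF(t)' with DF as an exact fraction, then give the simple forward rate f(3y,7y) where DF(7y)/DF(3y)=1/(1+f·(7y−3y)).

step 1 [1y] zero: DF = P = 951/1000 ≈ 0.951000
step 2 [2y] zero: DF = P = 4543/5000 ≈ 0.908600
step 3 [3y] zero: DF = P = 179/200 ≈ 0.895000
step 4 [4y] zero: DF = P = 554/625 ≈ 0.886400
step 5 [5y] zero: DF = P = 4337/5000 ≈ 0.867400
step 6 [6y] bond c/1=11/200: DF=(2252921/2000000 − 11/200·(0.951000+0.908600+0.895000+0.886400+0.867400))/(1+11/200) = 8327/10000 ≈ 0.832700
step 7 [7y] zero: DF = P = 8239/10000 ≈ 0.823900

1 1 951/1000
2 2 4543/5000
3 3 179/200
4 4 554/625
5 5 4337/5000
6 6 8327/10000
7 7 8239/10000
f(3y,7y) = ((179/200)/(8239/10000) − 1)/(4) = 711/32956 ≈ 2.1574%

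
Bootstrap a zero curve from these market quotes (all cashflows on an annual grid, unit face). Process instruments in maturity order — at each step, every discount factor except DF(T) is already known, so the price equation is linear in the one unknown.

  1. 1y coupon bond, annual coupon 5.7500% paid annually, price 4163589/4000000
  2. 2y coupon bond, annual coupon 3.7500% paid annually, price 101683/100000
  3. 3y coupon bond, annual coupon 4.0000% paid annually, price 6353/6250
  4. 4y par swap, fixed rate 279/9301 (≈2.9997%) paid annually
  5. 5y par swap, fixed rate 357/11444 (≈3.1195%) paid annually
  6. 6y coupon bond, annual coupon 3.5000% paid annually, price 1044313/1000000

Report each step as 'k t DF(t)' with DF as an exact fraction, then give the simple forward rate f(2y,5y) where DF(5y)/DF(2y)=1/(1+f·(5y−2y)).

step 1 [1y] bond c/1=23/400: DF=(4163589/4000000 − 23/400·(0))/(1+23/400) = 9843/10000 ≈ 0.984300
step 2 [2y] bond c/1=3/80: DF=(101683/100000 − 3/80·(0.984300))/(1+3/80) = 1889/2000 ≈ 0.944500
step 3 [3y] bond c/1=1/25: DF=(6353/6250 − 1/25·(0.984300+0.944500))/(1+1/25) = 1129/1250 ≈ 0.903200
step 4 [4y] swap r/1=279/9301: DF=(1 − 279/9301·(0.984300+0.944500+0.903200))/(1+279/9301) = 2221/2500 ≈ 0.888400
step 5 [5y] swap r/1=357/11444: DF=(1 − 357/11444·(0.984300+0.944500+0.903200+0.888400))/(1+357/11444) = 2143/2500 ≈ 0.857200
step 6 [6y] bond c/1=7/200: DF=(1044313/1000000 − 7/200·(0.984300+0.944500+0.903200+0.888400+0.857200))/(1+7/200) = 4271/5000 ≈ 0.854200

1 1 9843/10000
2 2 1889/2000
3 3 1129/1250
4 4 2221/2500
5 5 2143/2500
6 6 4271/5000
f(2y,5y) = ((1889/2000)/(2143/2500) − 1)/(3) = 291/8572 ≈ 3.3948%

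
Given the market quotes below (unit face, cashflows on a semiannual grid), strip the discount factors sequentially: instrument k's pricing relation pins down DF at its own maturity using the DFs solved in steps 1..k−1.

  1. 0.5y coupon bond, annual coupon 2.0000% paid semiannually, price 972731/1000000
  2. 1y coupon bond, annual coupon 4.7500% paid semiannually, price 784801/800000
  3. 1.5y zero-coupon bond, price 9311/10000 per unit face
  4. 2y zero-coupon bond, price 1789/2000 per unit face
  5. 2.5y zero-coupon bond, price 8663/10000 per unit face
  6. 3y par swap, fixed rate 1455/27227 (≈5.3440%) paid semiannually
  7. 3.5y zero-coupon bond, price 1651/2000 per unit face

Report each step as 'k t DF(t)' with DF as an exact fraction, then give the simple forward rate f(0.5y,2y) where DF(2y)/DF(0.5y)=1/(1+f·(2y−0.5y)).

1 1/2 9631/10000
2 1 9359/10000
3 3/2 9311/10000
4 2 1789/2000
5 5/2 8663/10000
6 3 1709/2000
7 7/2 1651/2000
f(0.5y,2y) = ((9631/10000)/(1789/2000) − 1)/(3/2) = 1372/26835 ≈ 5.1127%

step 1 [0.5y] bond c/2=1/100: DF=(972731/1000000 − 1/100·(0))/(1+1/100) = 9631/10000 ≈ 0.963100
step 2 [1y] bond c/2=19/800: DF=(784801/800000 − 19/800·(0.963100))/(1+19/800) = 9359/10000 ≈ 0.935900
step 3 [1.5y] zero: DF = P = 9311/10000 ≈ 0.931100
step 4 [2y] zero: DF = P = 1789/2000 ≈ 0.894500
step 5 [2.5y] zero: DF = P = 8663/10000 ≈ 0.866300
step 6 [3y] swap r/2=1455/54454: DF=(1 − 1455/54454·(0.963100+0.935900+0.931100+0.894500+0.866300))/(1+1455/54454) = 1709/2000 ≈ 0.854500
step 7 [3.5y] zero: DF = P = 1651/2000 ≈ 0.825500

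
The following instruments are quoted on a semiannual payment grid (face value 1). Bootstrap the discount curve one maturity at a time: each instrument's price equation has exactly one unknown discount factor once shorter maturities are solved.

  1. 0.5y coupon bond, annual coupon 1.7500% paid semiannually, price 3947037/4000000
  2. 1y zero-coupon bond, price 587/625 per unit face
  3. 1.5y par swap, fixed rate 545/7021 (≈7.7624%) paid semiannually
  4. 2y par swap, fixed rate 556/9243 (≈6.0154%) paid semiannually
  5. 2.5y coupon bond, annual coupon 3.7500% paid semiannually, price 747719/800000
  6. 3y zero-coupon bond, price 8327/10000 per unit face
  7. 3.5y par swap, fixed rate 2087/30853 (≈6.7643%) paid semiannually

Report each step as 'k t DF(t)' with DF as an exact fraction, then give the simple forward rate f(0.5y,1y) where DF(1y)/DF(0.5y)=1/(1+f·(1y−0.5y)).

1 1/2 4891/5000
2 1 587/625
3 3/2 891/1000
4 2 1111/1250
5 5/2 4247/5000
6 3 8327/10000
7 7/2 7913/10000
f(0.5y,1y) = ((4891/5000)/(587/625) − 1)/(1/2) = 195/2348 ≈ 8.3049%

step 1 [0.5y] bond c/2=7/800: DF=(3947037/4000000 − 7/800·(0))/(1+7/800) = 4891/5000 ≈ 0.978200
step 2 [1y] zero: DF = P = 587/625 ≈ 0.939200
step 3 [1.5y] swap r/2=545/14042: DF=(1 − 545/14042·(0.978200+0.939200))/(1+545/14042) = 891/1000 ≈ 0.891000
step 4 [2y] swap r/2=278/9243: DF=(1 − 278/9243·(0.978200+0.939200+0.891000))/(1+278/9243) = 1111/1250 ≈ 0.888800
step 5 [2.5y] bond c/2=3/160: DF=(747719/800000 − 3/160·(0.978200+0.939200+0.891000+0.888800))/(1+3/160) = 4247/5000 ≈ 0.849400
step 6 [3y] zero: DF = P = 8327/10000 ≈ 0.832700
step 7 [3.5y] swap r/2=2087/61706: DF=(1 − 2087/61706·(0.978200+0.939200+0.891000+0.888800+0.849400+0.832700))/(1+2087/61706) = 7913/10000 ≈ 0.791300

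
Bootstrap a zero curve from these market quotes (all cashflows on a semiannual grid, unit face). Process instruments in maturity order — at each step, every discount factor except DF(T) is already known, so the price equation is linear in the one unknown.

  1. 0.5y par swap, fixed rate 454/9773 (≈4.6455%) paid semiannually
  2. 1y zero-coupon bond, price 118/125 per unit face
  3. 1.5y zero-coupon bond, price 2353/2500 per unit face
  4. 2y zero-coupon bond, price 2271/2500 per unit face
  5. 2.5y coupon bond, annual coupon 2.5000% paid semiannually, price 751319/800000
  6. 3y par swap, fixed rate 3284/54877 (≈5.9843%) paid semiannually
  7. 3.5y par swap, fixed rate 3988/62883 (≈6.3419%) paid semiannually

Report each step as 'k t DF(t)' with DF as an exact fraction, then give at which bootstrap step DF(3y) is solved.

step 1 [0.5y] swap r/2=227/9773: DF=(1 − 227/9773·(0))/(1+227/9773) = 9773/10000 ≈ 0.977300
step 2 [1y] zero: DF = P = 118/125 ≈ 0.944000
step 3 [1.5y] zero: DF = P = 2353/2500 ≈ 0.941200
step 4 [2y] zero: DF = P = 2271/2500 ≈ 0.908400
step 5 [2.5y] bond c/2=1/80: DF=(751319/800000 − 1/80·(0.977300+0.944000+0.941200+0.908400))/(1+1/80) = 881/1000 ≈ 0.881000
step 6 [3y] swap r/2=1642/54877: DF=(1 − 1642/54877·(0.977300+0.944000+0.941200+0.908400+0.881000))/(1+1642/54877) = 4179/5000 ≈ 0.835800
step 7 [3.5y] swap r/2=1994/62883: DF=(1 − 1994/62883·(0.977300+0.944000+0.941200+0.908400+0.881000+0.835800))/(1+1994/62883) = 4003/5000 ≈ 0.800600

1 1/2 9773/10000
2 1 118/125
3 3/2 2353/2500
4 2 2271/2500
5 5/2 881/1000
6 3 4179/5000
7 7/2 4003/5000
DF(3y) is solved at step 6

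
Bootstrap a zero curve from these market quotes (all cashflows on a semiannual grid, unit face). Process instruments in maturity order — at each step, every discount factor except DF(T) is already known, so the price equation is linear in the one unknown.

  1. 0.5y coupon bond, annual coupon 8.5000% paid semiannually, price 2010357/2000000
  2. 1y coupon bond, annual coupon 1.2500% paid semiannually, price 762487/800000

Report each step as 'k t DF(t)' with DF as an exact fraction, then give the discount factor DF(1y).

1 1/2 4821/5000
2 1 2353/2500
DF(1y) = 2353/2500 ≈ 0.941200

step 1 [0.5y] bond c/2=17/400: DF=(2010357/2000000 − 17/400·(0))/(1+17/400) = 4821/5000 ≈ 0.964200
step 2 [1y] bond c/2=1/160: DF=(762487/800000 − 1/160·(0.964200))/(1+1/160) = 2353/2500 ≈ 0.941200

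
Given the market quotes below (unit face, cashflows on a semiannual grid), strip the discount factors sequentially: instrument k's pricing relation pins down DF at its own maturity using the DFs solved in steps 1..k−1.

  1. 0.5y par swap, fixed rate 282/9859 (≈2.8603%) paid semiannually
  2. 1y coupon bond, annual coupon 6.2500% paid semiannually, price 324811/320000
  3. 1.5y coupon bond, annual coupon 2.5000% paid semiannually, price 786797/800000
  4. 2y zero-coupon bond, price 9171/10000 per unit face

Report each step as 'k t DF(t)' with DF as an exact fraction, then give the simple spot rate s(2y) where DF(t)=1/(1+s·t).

step 1 [0.5y] swap r/2=141/9859: DF=(1 − 141/9859·(0))/(1+141/9859) = 9859/10000 ≈ 0.985900
step 2 [1y] bond c/2=1/32: DF=(324811/320000 − 1/32·(0.985900))/(1+1/32) = 1193/1250 ≈ 0.954400
step 3 [1.5y] bond c/2=1/80: DF=(786797/800000 − 1/80·(0.985900+0.954400))/(1+1/80) = 4737/5000 ≈ 0.947400
step 4 [2y] zero: DF = P = 9171/10000 ≈ 0.917100

1 1/2 9859/10000
2 1 1193/1250
3 3/2 4737/5000
4 2 9171/10000
s(2y) = (1/(9171/10000) − 1)/(2) = 829/18342 ≈ 4.5197%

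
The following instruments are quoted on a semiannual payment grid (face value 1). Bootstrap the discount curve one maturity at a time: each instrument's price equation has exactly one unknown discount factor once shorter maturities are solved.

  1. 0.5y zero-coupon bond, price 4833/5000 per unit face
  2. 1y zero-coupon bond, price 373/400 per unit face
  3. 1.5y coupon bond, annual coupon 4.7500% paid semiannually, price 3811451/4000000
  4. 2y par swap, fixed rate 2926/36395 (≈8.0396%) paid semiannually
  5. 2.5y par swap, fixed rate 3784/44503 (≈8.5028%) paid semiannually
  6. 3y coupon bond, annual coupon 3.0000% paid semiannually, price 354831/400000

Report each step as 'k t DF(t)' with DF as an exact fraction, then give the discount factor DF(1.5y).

step 1 [0.5y] zero: DF = P = 4833/5000 ≈ 0.966600
step 2 [1y] zero: DF = P = 373/400 ≈ 0.932500
step 3 [1.5y] bond c/2=19/800: DF=(3811451/4000000 − 19/800·(0.966600+0.932500))/(1+19/800) = 8867/10000 ≈ 0.886700
step 4 [2y] swap r/2=1463/36395: DF=(1 − 1463/36395·(0.966600+0.932500+0.886700))/(1+1463/36395) = 8537/10000 ≈ 0.853700
step 5 [2.5y] swap r/2=1892/44503: DF=(1 − 1892/44503·(0.966600+0.932500+0.886700+0.853700))/(1+1892/44503) = 2027/2500 ≈ 0.810800
step 6 [3y] bond c/2=3/200: DF=(354831/400000 − 3/200·(0.966600+0.932500+0.886700+0.853700+0.810800))/(1+3/200) = 4041/5000 ≈ 0.808200

1 1/2 4833/5000
2 1 373/400
3 3/2 8867/10000
4 2 8537/10000
5 5/2 2027/2500
6 3 4041/5000
DF(1.5y) = 8867/10000 ≈ 0.886700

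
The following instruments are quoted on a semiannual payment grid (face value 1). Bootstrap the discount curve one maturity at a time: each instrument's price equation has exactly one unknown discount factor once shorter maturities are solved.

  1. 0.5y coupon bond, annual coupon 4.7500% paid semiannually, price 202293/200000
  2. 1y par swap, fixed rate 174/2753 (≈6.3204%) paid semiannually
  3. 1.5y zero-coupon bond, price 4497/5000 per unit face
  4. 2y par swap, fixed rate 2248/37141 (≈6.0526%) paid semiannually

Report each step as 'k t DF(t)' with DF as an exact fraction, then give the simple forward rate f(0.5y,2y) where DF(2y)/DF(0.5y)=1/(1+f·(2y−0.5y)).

1 1/2 247/250
2 1 9391/10000
3 3/2 4497/5000
4 2 2219/2500
f(0.5y,2y) = ((247/250)/(2219/2500) − 1)/(3/2) = 502/6657 ≈ 7.5409%

step 1 [0.5y] bond c/2=19/800: DF=(202293/200000 − 19/800·(0))/(1+19/800) = 247/250 ≈ 0.988000
step 2 [1y] swap r/2=87/2753: DF=(1 − 87/2753·(0.988000))/(1+87/2753) = 9391/10000 ≈ 0.939100
step 3 [1.5y] zero: DF = P = 4497/5000 ≈ 0.899400
step 4 [2y] swap r/2=1124/37141: DF=(1 − 1124/37141·(0.988000+0.939100+0.899400))/(1+1124/37141) = 2219/2500 ≈ 0.887600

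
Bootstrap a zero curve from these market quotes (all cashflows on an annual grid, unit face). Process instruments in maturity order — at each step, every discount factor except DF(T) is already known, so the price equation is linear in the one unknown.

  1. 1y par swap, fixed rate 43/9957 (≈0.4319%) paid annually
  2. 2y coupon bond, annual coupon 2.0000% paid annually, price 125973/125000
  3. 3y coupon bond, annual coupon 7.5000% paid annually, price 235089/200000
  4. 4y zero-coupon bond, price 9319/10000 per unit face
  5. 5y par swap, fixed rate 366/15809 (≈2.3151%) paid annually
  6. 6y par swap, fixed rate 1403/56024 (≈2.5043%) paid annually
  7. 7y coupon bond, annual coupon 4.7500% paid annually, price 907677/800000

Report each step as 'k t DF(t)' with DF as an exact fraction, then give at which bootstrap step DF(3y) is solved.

step 1 [1y] swap r/1=43/9957: DF=(1 − 43/9957·(0))/(1+43/9957) = 9957/10000 ≈ 0.995700
step 2 [2y] bond c/1=1/50: DF=(125973/125000 − 1/50·(0.995700))/(1+1/50) = 1937/2000 ≈ 0.968500
step 3 [3y] bond c/1=3/40: DF=(235089/200000 − 3/40·(0.995700+0.968500))/(1+3/40) = 2391/2500 ≈ 0.956400
step 4 [4y] zero: DF = P = 9319/10000 ≈ 0.931900
step 5 [5y] swap r/1=366/15809: DF=(1 − 366/15809·(0.995700+0.968500+0.956400+0.931900))/(1+366/15809) = 4451/5000 ≈ 0.890200
step 6 [6y] swap r/1=1403/56024: DF=(1 − 1403/56024·(0.995700+0.968500+0.956400+0.931900+0.890200))/(1+1403/56024) = 8597/10000 ≈ 0.859700
step 7 [7y] bond c/1=19/400: DF=(907677/800000 − 19/400·(0.995700+0.968500+0.956400+0.931900+0.890200+0.859700))/(1+19/400) = 8291/10000 ≈ 0.829100

1 1 9957/10000
2 2 1937/2000
3 3 2391/2500
4 4 9319/10000
5 5 4451/5000
6 6 8597/10000
7 7 8291/10000
DF(3y) is solved at step 3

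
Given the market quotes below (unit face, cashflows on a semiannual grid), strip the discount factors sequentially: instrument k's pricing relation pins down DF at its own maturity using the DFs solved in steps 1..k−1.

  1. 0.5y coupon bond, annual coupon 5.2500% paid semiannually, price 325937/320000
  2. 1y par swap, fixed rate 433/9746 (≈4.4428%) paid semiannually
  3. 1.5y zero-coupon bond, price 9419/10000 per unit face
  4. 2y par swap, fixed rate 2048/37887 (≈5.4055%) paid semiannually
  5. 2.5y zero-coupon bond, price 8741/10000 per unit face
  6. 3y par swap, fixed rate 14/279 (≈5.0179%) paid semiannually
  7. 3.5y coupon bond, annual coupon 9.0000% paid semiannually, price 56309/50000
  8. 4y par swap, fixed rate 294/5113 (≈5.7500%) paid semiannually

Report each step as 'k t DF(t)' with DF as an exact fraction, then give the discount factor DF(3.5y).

step 1 [0.5y] bond c/2=21/800: DF=(325937/320000 − 21/800·(0))/(1+21/800) = 397/400 ≈ 0.992500
step 2 [1y] swap r/2=433/19492: DF=(1 − 433/19492·(0.992500))/(1+433/19492) = 9567/10000 ≈ 0.956700
step 3 [1.5y] zero: DF = P = 9419/10000 ≈ 0.941900
step 4 [2y] swap r/2=1024/37887: DF=(1 − 1024/37887·(0.992500+0.956700+0.941900))/(1+1024/37887) = 561/625 ≈ 0.897600
step 5 [2.5y] zero: DF = P = 8741/10000 ≈ 0.874100
step 6 [3y] swap r/2=7/279: DF=(1 − 7/279·(0.992500+0.956700+0.941900+0.897600+0.874100))/(1+7/279) = 4307/5000 ≈ 0.861400
step 7 [3.5y] bond c/2=9/200: DF=(56309/50000 − 9/200·(0.992500+0.956700+0.941900+0.897600+0.874100+0.861400))/(1+9/200) = 4199/5000 ≈ 0.839800
step 8 [4y] swap r/2=147/5113: DF=(1 − 147/5113·(0.992500+0.956700+0.941900+0.897600+0.874100+0.861400+0.839800))/(1+147/5113) = 3971/5000 ≈ 0.794200

1 1/2 397/400
2 1 9567/10000
3 3/2 9419/10000
4 2 561/625
5 5/2 8741/10000
6 3 4307/5000
7 7/2 4199/5000
8 4 3971/5000
DF(3.5y) = 4199/5000 ≈ 0.839800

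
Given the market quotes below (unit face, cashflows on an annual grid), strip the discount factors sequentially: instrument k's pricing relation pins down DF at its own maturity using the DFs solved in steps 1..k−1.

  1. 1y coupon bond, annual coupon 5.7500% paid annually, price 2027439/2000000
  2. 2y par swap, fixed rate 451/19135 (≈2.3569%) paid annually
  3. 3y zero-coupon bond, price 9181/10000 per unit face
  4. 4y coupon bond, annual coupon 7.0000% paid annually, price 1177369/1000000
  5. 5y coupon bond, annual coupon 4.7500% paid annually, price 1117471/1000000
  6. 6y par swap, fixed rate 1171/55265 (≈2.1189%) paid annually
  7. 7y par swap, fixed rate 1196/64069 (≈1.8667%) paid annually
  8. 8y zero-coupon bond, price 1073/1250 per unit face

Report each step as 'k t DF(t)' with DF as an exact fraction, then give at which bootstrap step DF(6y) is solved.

1 1 4793/5000
2 2 9549/10000
3 3 9181/10000
4 4 9151/10000
5 5 8969/10000
6 6 8829/10000
7 7 2201/2500
8 8 1073/1250
DF(6y) is solved at step 6

step 1 [1y] bond c/1=23/400: DF=(2027439/2000000 − 23/400·(0))/(1+23/400) = 4793/5000 ≈ 0.958600
step 2 [2y] swap r/1=451/19135: DF=(1 − 451/19135·(0.958600))/(1+451/19135) = 9549/10000 ≈ 0.954900
step 3 [3y] zero: DF = P = 9181/10000 ≈ 0.918100
step 4 [4y] bond c/1=7/100: DF=(1177369/1000000 − 7/100·(0.958600+0.954900+0.918100))/(1+7/100) = 9151/10000 ≈ 0.915100
step 5 [5y] bond c/1=19/400: DF=(1117471/1000000 − 19/400·(0.958600+0.954900+0.918100+0.915100))/(1+19/400) = 8969/10000 ≈ 0.896900
step 6 [6y] swap r/1=1171/55265: DF=(1 − 1171/55265·(0.958600+0.954900+0.918100+0.915100+0.896900))/(1+1171/55265) = 8829/10000 ≈ 0.882900
step 7 [7y] swap r/1=1196/64069: DF=(1 − 1196/64069·(0.958600+0.954900+0.918100+0.915100+0.896900+0.882900))/(1+1196/64069) = 2201/2500 ≈ 0.880400
step 8 [8y] zero: DF = P = 1073/1250 ≈ 0.858400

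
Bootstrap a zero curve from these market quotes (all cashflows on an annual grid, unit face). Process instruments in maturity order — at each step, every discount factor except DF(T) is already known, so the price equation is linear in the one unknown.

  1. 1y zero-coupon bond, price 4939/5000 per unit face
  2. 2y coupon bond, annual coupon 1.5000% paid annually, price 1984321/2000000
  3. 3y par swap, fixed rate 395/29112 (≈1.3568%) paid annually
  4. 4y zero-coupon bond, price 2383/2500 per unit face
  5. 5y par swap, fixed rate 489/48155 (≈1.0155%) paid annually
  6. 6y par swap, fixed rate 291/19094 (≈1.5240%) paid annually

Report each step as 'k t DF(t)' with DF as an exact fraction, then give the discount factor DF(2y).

1 1 4939/5000
2 2 9629/10000
3 3 1921/2000
4 4 2383/2500
5 5 9511/10000
6 6 9127/10000
DF(2y) = 9629/10000 ≈ 0.962900

step 1 [1y] zero: DF = P = 4939/5000 ≈ 0.987800
step 2 [2y] bond c/1=3/200: DF=(1984321/2000000 − 3/200·(0.987800))/(1+3/200) = 9629/10000 ≈ 0.962900
step 3 [3y] swap r/1=395/29112: DF=(1 − 395/29112·(0.987800+0.962900))/(1+395/29112) = 1921/2000 ≈ 0.960500
step 4 [4y] zero: DF = P = 2383/2500 ≈ 0.953200
step 5 [5y] swap r/1=489/48155: DF=(1 − 489/48155·(0.987800+0.962900+0.960500+0.953200))/(1+489/48155) = 9511/10000 ≈ 0.951100
step 6 [6y] swap r/1=291/19094: DF=(1 − 291/19094·(0.987800+0.962900+0.960500+0.953200+0.951100))/(1+291/19094) = 9127/10000 ≈ 0.912700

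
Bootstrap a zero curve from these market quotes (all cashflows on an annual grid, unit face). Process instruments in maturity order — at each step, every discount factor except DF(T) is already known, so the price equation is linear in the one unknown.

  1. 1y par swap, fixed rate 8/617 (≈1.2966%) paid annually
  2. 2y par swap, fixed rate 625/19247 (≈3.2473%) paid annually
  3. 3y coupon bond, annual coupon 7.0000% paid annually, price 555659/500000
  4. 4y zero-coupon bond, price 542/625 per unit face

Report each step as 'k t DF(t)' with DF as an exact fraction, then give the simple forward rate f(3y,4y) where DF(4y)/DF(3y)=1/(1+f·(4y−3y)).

1 1 617/625
2 2 15/16
3 3 9127/10000
4 4 542/625
f(3y,4y) = ((9127/10000)/(542/625) − 1)/(1) = 455/8672 ≈ 5.2468%

step 1 [1y] swap r/1=8/617: DF=(1 − 8/617·(0))/(1+8/617) = 617/625 ≈ 0.987200
step 2 [2y] swap r/1=625/19247: DF=(1 − 625/19247·(0.987200))/(1+625/19247) = 15/16 ≈ 0.937500
step 3 [3y] bond c/1=7/100: DF=(555659/500000 − 7/100·(0.987200+0.937500))/(1+7/100) = 9127/10000 ≈ 0.912700
step 4 [4y] zero: DF = P = 542/625 ≈ 0.867200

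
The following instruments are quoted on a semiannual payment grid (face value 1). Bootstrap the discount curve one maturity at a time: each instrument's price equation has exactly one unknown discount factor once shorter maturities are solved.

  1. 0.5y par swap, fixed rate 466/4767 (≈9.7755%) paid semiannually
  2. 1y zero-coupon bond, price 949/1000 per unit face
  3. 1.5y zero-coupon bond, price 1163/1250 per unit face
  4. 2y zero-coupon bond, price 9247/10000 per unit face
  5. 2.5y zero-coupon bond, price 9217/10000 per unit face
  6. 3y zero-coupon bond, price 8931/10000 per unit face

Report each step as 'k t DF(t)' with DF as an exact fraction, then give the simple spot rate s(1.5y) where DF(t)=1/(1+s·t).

step 1 [0.5y] swap r/2=233/4767: DF=(1 − 233/4767·(0))/(1+233/4767) = 4767/5000 ≈ 0.953400
step 2 [1y] zero: DF = P = 949/1000 ≈ 0.949000
step 3 [1.5y] zero: DF = P = 1163/1250 ≈ 0.930400
step 4 [2y] zero: DF = P = 9247/10000 ≈ 0.924700
step 5 [2.5y] zero: DF = P = 9217/10000 ≈ 0.921700
step 6 [3y] zero: DF = P = 8931/10000 ≈ 0.893100

1 1/2 4767/5000
2 1 949/1000
3 3/2 1163/1250
4 2 9247/10000
5 5/2 9217/10000
6 3 8931/10000
s(1.5y) = (1/(1163/1250) − 1)/(3/2) = 58/1163 ≈ 4.9871%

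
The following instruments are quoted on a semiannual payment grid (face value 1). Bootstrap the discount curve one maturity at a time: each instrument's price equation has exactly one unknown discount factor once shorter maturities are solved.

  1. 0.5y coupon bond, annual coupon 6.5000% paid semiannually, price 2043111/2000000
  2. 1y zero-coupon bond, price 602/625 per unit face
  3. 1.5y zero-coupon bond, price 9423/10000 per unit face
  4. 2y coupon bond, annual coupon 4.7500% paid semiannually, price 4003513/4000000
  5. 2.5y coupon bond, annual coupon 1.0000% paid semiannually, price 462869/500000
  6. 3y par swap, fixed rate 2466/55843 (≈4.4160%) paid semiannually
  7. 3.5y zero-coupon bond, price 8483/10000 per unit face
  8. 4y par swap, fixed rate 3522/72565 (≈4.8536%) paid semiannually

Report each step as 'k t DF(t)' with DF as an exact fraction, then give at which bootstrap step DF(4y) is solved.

step 1 [0.5y] bond c/2=13/400: DF=(2043111/2000000 − 13/400·(0))/(1+13/400) = 4947/5000 ≈ 0.989400
step 2 [1y] zero: DF = P = 602/625 ≈ 0.963200
step 3 [1.5y] zero: DF = P = 9423/10000 ≈ 0.942300
step 4 [2y] bond c/2=19/800: DF=(4003513/4000000 − 19/800·(0.989400+0.963200+0.942300))/(1+19/800) = 1821/2000 ≈ 0.910500
step 5 [2.5y] bond c/2=1/200: DF=(462869/500000 − 1/200·(0.989400+0.963200+0.942300+0.910500))/(1+1/200) = 4511/5000 ≈ 0.902200
step 6 [3y] swap r/2=1233/55843: DF=(1 − 1233/55843·(0.989400+0.963200+0.942300+0.910500+0.902200))/(1+1233/55843) = 8767/10000 ≈ 0.876700
step 7 [3.5y] zero: DF = P = 8483/10000 ≈ 0.848300
step 8 [4y] swap r/2=1761/72565: DF=(1 − 1761/72565·(0.989400+0.963200+0.942300+0.910500+0.902200+0.876700+0.848300))/(1+1761/72565) = 8239/10000 ≈ 0.823900

1 1/2 4947/5000
2 1 602/625
3 3/2 9423/10000
4 2 1821/2000
5 5/2 4511/5000
6 3 8767/10000
7 7/2 8483/10000
8 4 8239/10000
DF(4y) is solved at step 8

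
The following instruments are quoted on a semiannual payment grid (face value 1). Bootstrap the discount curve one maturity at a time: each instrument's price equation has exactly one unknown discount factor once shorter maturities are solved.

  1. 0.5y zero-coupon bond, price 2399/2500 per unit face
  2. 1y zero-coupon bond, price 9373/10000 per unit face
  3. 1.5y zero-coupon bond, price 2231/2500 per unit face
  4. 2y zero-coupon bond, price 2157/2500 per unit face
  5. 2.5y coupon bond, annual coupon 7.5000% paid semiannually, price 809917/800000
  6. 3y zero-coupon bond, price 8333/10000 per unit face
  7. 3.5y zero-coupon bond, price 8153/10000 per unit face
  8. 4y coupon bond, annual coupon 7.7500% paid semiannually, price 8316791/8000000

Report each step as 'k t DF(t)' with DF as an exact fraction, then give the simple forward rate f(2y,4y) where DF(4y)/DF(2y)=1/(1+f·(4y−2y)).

1 1/2 2399/2500
2 1 9373/10000
3 3/2 2231/2500
4 2 2157/2500
5 5/2 4219/5000
6 3 8333/10000
7 7/2 8153/10000
8 4 1929/2500
f(2y,4y) = ((2157/2500)/(1929/2500) − 1)/(2) = 38/643 ≈ 5.9098%

step 1 [0.5y] zero: DF = P = 2399/2500 ≈ 0.959600
step 2 [1y] zero: DF = P = 9373/10000 ≈ 0.937300
step 3 [1.5y] zero: DF = P = 2231/2500 ≈ 0.892400
step 4 [2y] zero: DF = P = 2157/2500 ≈ 0.862800
step 5 [2.5y] bond c/2=3/80: DF=(809917/800000 − 3/80·(0.959600+0.937300+0.892400+0.862800))/(1+3/80) = 4219/5000 ≈ 0.843800
step 6 [3y] zero: DF = P = 8333/10000 ≈ 0.833300
step 7 [3.5y] zero: DF = P = 8153/10000 ≈ 0.815300
step 8 [4y] bond c/2=31/800: DF=(8316791/8000000 − 31/800·(0.959600+0.937300+0.892400+0.862800+0.843800+0.833300+0.815300))/(1+31/800) = 1929/2500 ≈ 0.771600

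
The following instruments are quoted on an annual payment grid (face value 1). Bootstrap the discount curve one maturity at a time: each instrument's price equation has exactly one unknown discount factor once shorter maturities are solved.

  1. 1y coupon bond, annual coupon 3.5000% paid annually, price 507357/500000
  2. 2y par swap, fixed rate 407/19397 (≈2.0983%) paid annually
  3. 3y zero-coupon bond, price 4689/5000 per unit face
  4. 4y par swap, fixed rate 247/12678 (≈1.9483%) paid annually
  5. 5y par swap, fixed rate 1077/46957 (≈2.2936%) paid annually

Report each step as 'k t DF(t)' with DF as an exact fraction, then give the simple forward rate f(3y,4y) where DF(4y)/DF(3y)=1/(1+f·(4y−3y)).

step 1 [1y] bond c/1=7/200: DF=(507357/500000 − 7/200·(0))/(1+7/200) = 2451/2500 ≈ 0.980400
step 2 [2y] swap r/1=407/19397: DF=(1 − 407/19397·(0.980400))/(1+407/19397) = 9593/10000 ≈ 0.959300
step 3 [3y] zero: DF = P = 4689/5000 ≈ 0.937800
step 4 [4y] swap r/1=247/12678: DF=(1 − 247/12678·(0.980400+0.959300+0.937800))/(1+247/12678) = 9259/10000 ≈ 0.925900
step 5 [5y] swap r/1=1077/46957: DF=(1 − 1077/46957·(0.980400+0.959300+0.937800+0.925900))/(1+1077/46957) = 8923/10000 ≈ 0.892300

1 1 2451/2500
2 2 9593/10000
3 3 4689/5000
4 4 9259/10000
5 5 8923/10000
f(3y,4y) = ((4689/5000)/(9259/10000) − 1)/(1) = 119/9259 ≈ 1.2852%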